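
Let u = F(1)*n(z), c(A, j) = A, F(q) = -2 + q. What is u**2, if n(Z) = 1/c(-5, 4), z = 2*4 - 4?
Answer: 1/25 ≈ 0.040000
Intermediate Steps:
z = 4 (z = 8 - 4 = 4)
n(Z) = -1/5 (n(Z) = 1/(-5) = 1*(-1/5) = -1/5)
u = 1/5 (u = (-2 + 1)*(-1/5) = -1*(-1/5) = 1/5 ≈ 0.20000)
u**2 = (1/5)**2 = 1/25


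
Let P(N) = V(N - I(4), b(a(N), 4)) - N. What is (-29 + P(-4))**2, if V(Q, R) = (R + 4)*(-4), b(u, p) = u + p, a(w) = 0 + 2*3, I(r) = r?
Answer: 6561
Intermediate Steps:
a(w) = 6 (a(w) = 0 + 6 = 6)
b(u, p) = p + u
V(Q, R) = -16 - 4*R (V(Q, R) = (4 + R)*(-4) = -16 - 4*R)
P(N) = -56 - N (P(N) = (-16 - 4*(4 + 6)) - N = (-16 - 4*10) - N = (-16 - 40) - N = -56 - N)
(-29 + P(-4))**2 = (-29 + (-56 - 1*(-4)))**2 = (-29 + (-56 + 4))**2 = (-29 - 52)**2 = (-81)**2 = 6561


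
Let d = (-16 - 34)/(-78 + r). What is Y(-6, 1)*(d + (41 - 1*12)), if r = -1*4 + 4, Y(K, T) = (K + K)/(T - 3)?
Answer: 2312/13 ≈ 177.85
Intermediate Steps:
Y(K, T) = 2*K/(-3 + T) (Y(K, T) = (2*K)/(-3 + T) = 2*K/(-3 + T))
r = 0 (r = -4 + 4 = 0)
d = 25/39 (d = (-16 - 34)/(-78 + 0) = -50/(-78) = -50*(-1/78) = 25/39 ≈ 0.64103)
Y(-6, 1)*(d + (41 - 1*12)) = (2*(-6)/(-3 + 1))*(25/39 + (41 - 1*12)) = (2*(-6)/(-2))*(25/39 + (41 - 12)) = (2*(-6)*(-½))*(25/39 + 29) = 6*(1156/39) = 2312/13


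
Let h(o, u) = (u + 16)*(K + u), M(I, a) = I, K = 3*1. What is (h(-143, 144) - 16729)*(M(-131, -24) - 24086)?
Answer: -164457647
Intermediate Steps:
K = 3
h(o, u) = (3 + u)*(16 + u) (h(o, u) = (u + 16)*(3 + u) = (16 + u)*(3 + u) = (3 + u)*(16 + u))
(h(-143, 144) - 16729)*(M(-131, -24) - 24086) = ((48 + 144² + 19*144) - 16729)*(-131 - 24086) = ((48 + 20736 + 2736) - 16729)*(-24217) = (23520 - 16729)*(-24217) = 6791*(-24217) = -164457647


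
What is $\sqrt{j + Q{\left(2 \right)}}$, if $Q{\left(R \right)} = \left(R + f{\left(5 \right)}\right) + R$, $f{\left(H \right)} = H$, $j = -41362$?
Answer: $i \sqrt{41353} \approx 203.35 i$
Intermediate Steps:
$Q{\left(R \right)} = 5 + 2 R$ ($Q{\left(R \right)} = \left(R + 5\right) + R = \left(5 + R\right) + R = 5 + 2 R$)
$\sqrt{j + Q{\left(2 \right)}} = \sqrt{-41362 + \left(5 + 2 \cdot 2\right)} = \sqrt{-41362 + \left(5 + 4\right)} = \sqrt{-41362 + 9} = \sqrt{-41353} = i \sqrt{41353}$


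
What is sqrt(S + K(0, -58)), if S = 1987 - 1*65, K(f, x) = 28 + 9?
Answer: sqrt(1959) ≈ 44.261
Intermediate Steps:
K(f, x) = 37
S = 1922 (S = 1987 - 65 = 1922)
sqrt(S + K(0, -58)) = sqrt(1922 + 37) = sqrt(1959)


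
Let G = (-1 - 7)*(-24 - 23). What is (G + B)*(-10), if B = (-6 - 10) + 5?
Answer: -3650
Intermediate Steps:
G = 376 (G = -8*(-47) = 376)
B = -11 (B = -16 + 5 = -11)
(G + B)*(-10) = (376 - 11)*(-10) = 365*(-10) = -3650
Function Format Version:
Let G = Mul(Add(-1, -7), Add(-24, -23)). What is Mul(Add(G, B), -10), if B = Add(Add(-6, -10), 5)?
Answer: -3650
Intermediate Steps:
G = 376 (G = Mul(-8, -47) = 376)
B = -11 (B = Add(-16, 5) = -11)
Mul(Add(G, B), -10) = Mul(Add(376, -11), -10) = Mul(365, -10) = -3650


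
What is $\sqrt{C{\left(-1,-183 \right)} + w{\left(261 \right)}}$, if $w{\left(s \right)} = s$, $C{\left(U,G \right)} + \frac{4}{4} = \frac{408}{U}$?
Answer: $2 i \sqrt{37} \approx 12.166 i$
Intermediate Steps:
$C{\left(U,G \right)} = -1 + \frac{408}{U}$
$\sqrt{C{\left(-1,-183 \right)} + w{\left(261 \right)}} = \sqrt{\frac{408 - -1}{-1} + 261} = \sqrt{- (408 + 1) + 261} = \sqrt{\left(-1\right) 409 + 261} = \sqrt{-409 + 261} = \sqrt{-148} = 2 i \sqrt{37}$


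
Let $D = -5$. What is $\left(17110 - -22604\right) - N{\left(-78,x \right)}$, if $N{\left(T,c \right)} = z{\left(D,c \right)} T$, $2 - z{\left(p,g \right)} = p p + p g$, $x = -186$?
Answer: $-34620$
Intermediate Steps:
$z{\left(p,g \right)} = 2 - p^{2} - g p$ ($z{\left(p,g \right)} = 2 - \left(p p + p g\right) = 2 - \left(p^{2} + g p\right) = 2 - p^{2} - g p$)
$N{\left(T,c \right)} = T \left(-23 + 5 c\right)$ ($N{\left(T,c \right)} = \left(2 - \left(-5\right)^{2} - c \left(-5\right)\right) T = \left(2 - 25 + 5 c\right) T = \left(-23 + 5 c\right) T = T \left(-23 + 5 c\right)$)
$\left(17110 - -22604\right) - N{\left(-78,x \right)} = \left(17110 - -22604\right) - - 78 \left(-23 + 5 \left(-186\right)\right) = \left(17110 + 22604\right) - - 78 \left(-23 - 930\right) = 39714 - \left(-78\right) \left(-953\right) = 39714 - 74334 = -34620$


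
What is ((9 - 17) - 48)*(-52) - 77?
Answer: 2835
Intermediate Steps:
((9 - 17) - 48)*(-52) - 77 = (-8 - 48)*(-52) - 77 = -56*(-52) - 77 = 2912 - 77 = 2835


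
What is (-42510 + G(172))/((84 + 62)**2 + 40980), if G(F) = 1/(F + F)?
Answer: -14623439/21429824 ≈ -0.68239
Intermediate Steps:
G(F) = 1/(2*F)
(-42510 + G(172))/((84 + 62)**2 + 40980) = (-42510 + (1/2)/172)/((84 + 62)**2 + 40980) = (-42510 + (1/2)*(1/172))/(146**2 + 40980) = (-42510 + 1/344)/(21316 + 40980) = -14623439/344/62296 = -14623439/344*1/62296 = -14623439/21429824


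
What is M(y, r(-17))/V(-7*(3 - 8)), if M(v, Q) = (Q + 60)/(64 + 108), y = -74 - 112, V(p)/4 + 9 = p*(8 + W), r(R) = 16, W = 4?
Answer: 19/70692 ≈ 0.00026877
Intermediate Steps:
V(p) = -36 + 48*p (V(p) = -36 + 4*(p*(8 + 4)) = -36 + 4*(p*12) = -36 + 4*(12*p) = -36 + 48*p)
y = -186
M(v, Q) = 15/43 + Q/172 (M(v, Q) = (60 + Q)/172 = (60 + Q)*(1/172) = 15/43 + Q/172)
M(y, r(-17))/V(-7*(3 - 8)) = (15/43 + (1/172)*16)/(-36 + 48*(-7*(3 - 8))) = (15/43 + 4/43)/(-36 + 48*(-7*(-5))) = 19/(43*(-36 + 48*35)) = 19/(43*(-36 + 1680)) = (19/43)/1644 = (19/43)*(1/1644) = 19/70692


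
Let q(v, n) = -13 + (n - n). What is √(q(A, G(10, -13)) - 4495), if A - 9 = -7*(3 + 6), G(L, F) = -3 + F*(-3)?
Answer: 14*I*√23 ≈ 67.142*I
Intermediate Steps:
G(L, F) = -3 - 3*F
A = -54 (A = 9 - 7*(3 + 6) = 9 - 7*9 = 9 - 63 = -54)
q(v, n) = -13 (q(v, n) = -13 + 0 = -13)
√(q(A, G(10, -13)) - 4495) = √(-13 - 4495) = √(-4508) = 14*I*√23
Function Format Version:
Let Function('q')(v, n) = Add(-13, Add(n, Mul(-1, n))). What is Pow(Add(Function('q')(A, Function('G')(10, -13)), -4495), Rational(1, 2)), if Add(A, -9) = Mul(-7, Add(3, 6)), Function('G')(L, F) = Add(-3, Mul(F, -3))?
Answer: Mul(14, I, Pow(23, Rational(1, 2))) ≈ Mul(67.142, I)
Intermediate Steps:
Function('G')(L, F) = Add(-3, Mul(-3, F))
A = -54 (A = Add(9, Mul(-7, Add(3, 6))) = Add(9, Mul(-7, 9)) = Add(9, -63) = -54)
Function('q')(v, n) = -13 (Function('q')(v, n) = Add(-13, 0) = -13)
Pow(Add(Function('q')(A, Function('G')(10, -13)), -4495), Rational(1, 2)) = Pow(Add(-13, -4495), Rational(1, 2)) = Pow(-4508, Rational(1, 2)) = Mul(14, I, Pow(23, Rational(1, 2)))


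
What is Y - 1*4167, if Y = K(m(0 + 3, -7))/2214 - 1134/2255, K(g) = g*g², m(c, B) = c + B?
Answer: -253740173/60885 ≈ -4167.5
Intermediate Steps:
m(c, B) = B + c
K(g) = g³
Y = -32378/60885 (Y = (-7 + (0 + 3))³/2214 - 1134/2255 = (-7 + 3)³*(1/2214) - 1134*1/2255 = (-4)³*(1/2214) - 1134/2255 = -64*1/2214 - 1134/2255 = -32/1107 - 1134/2255 = -32378/60885 ≈ -0.53179)
Y - 1*4167 = -32378/60885 - 1*4167 = -32378/60885 - 4167 = -253740173/60885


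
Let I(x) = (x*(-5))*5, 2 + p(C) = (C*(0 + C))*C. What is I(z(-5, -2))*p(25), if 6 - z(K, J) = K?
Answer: -4296325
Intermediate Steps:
z(K, J) = 6 - K
p(C) = -2 + C**3 (p(C) = -2 + (C*(0 + C))*C = -2 + (C*C)*C = -2 + C**2*C = -2 + C**3)
I(x) = -25*x (I(x) = -5*x*5 = -25*x)
I(z(-5, -2))*p(25) = (-25*(6 - 1*(-5)))*(-2 + 25**3) = (-25*(6 + 5))*(-2 + 15625) = -25*11*15623 = -275*15623 = -4296325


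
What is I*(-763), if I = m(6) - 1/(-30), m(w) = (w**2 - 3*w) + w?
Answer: -550123/30 ≈ -18337.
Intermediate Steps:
m(w) = w**2 - 2*w
I = 721/30 (I = 6*(-2 + 6) - 1/(-30) = 6*4 - 1*(-1/30) = 24 + 1/30 = 721/30 ≈ 24.033)
I*(-763) = (721/30)*(-763) = -550123/30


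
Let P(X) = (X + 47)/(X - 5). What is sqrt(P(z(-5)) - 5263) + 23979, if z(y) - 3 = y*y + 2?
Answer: 23979 + I*sqrt(131498)/5 ≈ 23979.0 + 72.525*I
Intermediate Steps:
z(y) = 5 + y**2 (z(y) = 3 + (y*y + 2) = 3 + (y**2 + 2) = 3 + (2 + y**2) = 5 + y**2)
P(X) = (47 + X)/(-5 + X)
sqrt(P(z(-5)) - 5263) + 23979 = sqrt((47 + (5 + (-5)**2))/(-5 + (5 + (-5)**2)) - 5263) + 23979 = sqrt((47 + (5 + 25))/(-5 + (5 + 25)) - 5263) + 23979 = sqrt((47 + 30)/(-5 + 30) - 5263) + 23979 = sqrt(77/25 - 5263) + 23979 = sqrt(-131498/25) + 23979 = I*sqrt(131498)/5 + 23979 = 23979 + I*sqrt(131498)/5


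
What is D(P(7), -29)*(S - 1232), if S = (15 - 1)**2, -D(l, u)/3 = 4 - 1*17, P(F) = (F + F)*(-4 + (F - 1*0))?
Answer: -40404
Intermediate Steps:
P(F) = 2*F*(-4 + F) (P(F) = (2*F)*(-4 + (F + 0)) = (2*F)*(-4 + F) = 2*F*(-4 + F))
D(l, u) = 39 (D(l, u) = -3*(4 - 1*17) = -3*(4 - 17) = -3*(-13) = 39)
S = 196 (S = 14**2 = 196)
D(P(7), -29)*(S - 1232) = 39*(196 - 1232) = 39*(-1036) = -40404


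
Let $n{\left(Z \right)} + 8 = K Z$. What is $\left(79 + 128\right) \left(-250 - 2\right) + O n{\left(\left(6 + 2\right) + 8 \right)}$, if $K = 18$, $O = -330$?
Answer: $-144564$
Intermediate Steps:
$n{\left(Z \right)} = -8 + 18 Z$
$\left(79 + 128\right) \left(-250 - 2\right) + O n{\left(\left(6 + 2\right) + 8 \right)} = \left(79 + 128\right) \left(-250 - 2\right) - 330 \left(-8 + 18 \left(\left(6 + 2\right) + 8\right)\right) = 207 \left(-252\right) - 330 \left(-8 + 18 \left(8 + 8\right)\right) = -52164 - 330 \left(-8 + 18 \cdot 16\right) = -52164 - 330 \left(-8 + 288\right) = -52164 - 92400 = -144564$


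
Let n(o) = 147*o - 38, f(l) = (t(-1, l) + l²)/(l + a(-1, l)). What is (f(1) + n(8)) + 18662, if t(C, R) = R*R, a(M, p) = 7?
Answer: 79201/4 ≈ 19800.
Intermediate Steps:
t(C, R) = R²
f(l) = 2*l²/(7 + l) (f(l) = (l² + l²)/(l + 7) = (2*l²)/(7 + l) = 2*l²/(7 + l))
n(o) = -38 + 147*o
(f(1) + n(8)) + 18662 = (2*1²/(7 + 1) + (-38 + 147*8)) + 18662 = (2*1/8 + (-38 + 1176)) + 18662 = (2*1*(⅛) + 1138) + 18662 = (¼ + 1138) + 18662 = 4553/4 + 18662 = 79201/4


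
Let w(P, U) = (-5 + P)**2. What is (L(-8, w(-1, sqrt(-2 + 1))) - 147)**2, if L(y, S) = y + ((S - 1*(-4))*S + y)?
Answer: 1630729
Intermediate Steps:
L(y, S) = 2*y + S*(4 + S) (L(y, S) = y + ((S + 4)*S + y) = y + ((4 + S)*S + y) = y + (S*(4 + S) + y) = y + (y + S*(4 + S)) = 2*y + S*(4 + S))
(L(-8, w(-1, sqrt(-2 + 1))) - 147)**2 = ((((-5 - 1)**2)**2 + 2*(-8) + 4*(-5 - 1)**2) - 147)**2 = ((((-6)**2)**2 - 16 + 4*(-6)**2) - 147)**2 = ((36**2 - 16 + 4*36) - 147)**2 = ((1296 - 16 + 144) - 147)**2 = (1424 - 147)**2 = 1277**2 = 1630729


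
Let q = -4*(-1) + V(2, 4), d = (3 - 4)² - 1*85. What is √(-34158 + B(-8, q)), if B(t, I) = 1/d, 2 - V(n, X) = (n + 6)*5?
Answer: 11*I*√497973/42 ≈ 184.82*I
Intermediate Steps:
d = -84 (d = (-1)² - 85 = 1 - 85 = -84)
V(n, X) = -28 - 5*n (V(n, X) = 2 - (n + 6)*5 = 2 - (6 + n)*5 = 2 - (30 + 5*n) = 2 + (-30 - 5*n) = -28 - 5*n)
q = -34 (q = -4*(-1) + (-28 - 5*2) = 4 + (-28 - 10) = 4 - 38 = -34)
B(t, I) = -1/84 (B(t, I) = 1/(-84) = -1/84)
√(-34158 + B(-8, q)) = √(-34158 - 1/84) = √(-2869273/84) = 11*I*√497973/42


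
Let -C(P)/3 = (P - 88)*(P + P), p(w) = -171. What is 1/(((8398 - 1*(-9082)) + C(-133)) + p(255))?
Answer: -1/159049 ≈ -6.2874e-6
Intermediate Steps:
C(P) = -6*P*(-88 + P) (C(P) = -3*(P - 88)*(P + P) = -3*(-88 + P)*2*P = -6*P*(-88 + P))
1/(((8398 - 1*(-9082)) + C(-133)) + p(255)) = 1/(((8398 - 1*(-9082)) + 6*(-133)*(88 - 1*(-133))) - 171) = 1/(((8398 + 9082) + 6*(-133)*(88 + 133)) - 171) = 1/((17480 + 6*(-133)*221) - 171) = 1/((17480 - 176358) - 171) = 1/(-158878 - 171) = 1/(-159049) = -1/159049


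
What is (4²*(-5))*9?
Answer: -720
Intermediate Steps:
(4²*(-5))*9 = (16*(-5))*9 = -80*9 = -720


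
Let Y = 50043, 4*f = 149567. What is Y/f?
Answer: 200172/149567 ≈ 1.3383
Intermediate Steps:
f = 149567/4 (f = (1/4)*149567 = 149567/4 ≈ 37392.)
Y/f = 50043/(149567/4) = 50043*(4/149567) = 200172/149567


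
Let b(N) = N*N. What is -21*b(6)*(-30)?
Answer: 22680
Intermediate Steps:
b(N) = N²
-21*b(6)*(-30) = -21*6²*(-30) = -21*36*(-30) = -756*(-30) = 22680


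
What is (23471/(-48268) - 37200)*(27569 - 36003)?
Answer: 7572015980407/24134 ≈ 3.1375e+8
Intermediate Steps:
(23471/(-48268) - 37200)*(27569 - 36003) = (23471*(-1/48268) - 37200)*(-8434) = (-23471/48268 - 37200)*(-8434) = -1795593071/48268*(-8434) = 7572015980407/24134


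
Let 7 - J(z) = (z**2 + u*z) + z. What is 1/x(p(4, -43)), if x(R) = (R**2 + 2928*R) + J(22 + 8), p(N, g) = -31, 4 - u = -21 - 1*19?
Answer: -1/92050 ≈ -1.0864e-5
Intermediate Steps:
u = 44 (u = 4 - (-21 - 1*19) = 4 - (-21 - 19) = 4 - 1*(-40) = 4 + 40 = 44)
J(z) = 7 - z**2 - 45*z (J(z) = 7 - ((z**2 + 44*z) + z) = 7 - (z**2 + 45*z) = 7 + (-z**2 - 45*z) = 7 - z**2 - 45*z)
x(R) = -2243 + R**2 + 2928*R (x(R) = (R**2 + 2928*R) + (7 - (22 + 8)**2 - 45*(22 + 8)) = (R**2 + 2928*R) + (7 - 1*30**2 - 45*30) = (R**2 + 2928*R) + (7 - 1*900 - 1350) = (R**2 + 2928*R) + (7 - 900 - 1350) = (R**2 + 2928*R) - 2243 = -2243 + R**2 + 2928*R)
1/x(p(4, -43)) = 1/(-2243 + (-31)**2 + 2928*(-31)) = 1/(-2243 + 961 - 90768) = 1/(-92050) = -1/92050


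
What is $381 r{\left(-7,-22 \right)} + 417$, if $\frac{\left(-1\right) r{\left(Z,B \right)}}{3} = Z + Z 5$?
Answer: $48423$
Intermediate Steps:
$r{\left(Z,B \right)} = - 18 Z$ ($r{\left(Z,B \right)} = - 3 \left(Z + Z 5\right) = - 3 \left(Z + 5 Z\right) = - 3 \cdot 6 Z = - 18 Z$)
$381 r{\left(-7,-22 \right)} + 417 = 381 \left(\left(-18\right) \left(-7\right)\right) + 417 = 381 \cdot 126 + 417 = 48006 + 417 = 48423$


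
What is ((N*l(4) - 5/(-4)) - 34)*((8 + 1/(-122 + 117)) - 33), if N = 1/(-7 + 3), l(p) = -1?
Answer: 819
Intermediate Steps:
N = -¼ (N = 1/(-4) = -¼ ≈ -0.25000)
((N*l(4) - 5/(-4)) - 34)*((8 + 1/(-122 + 117)) - 33) = ((-¼*(-1) - 5/(-4)) - 34)*((8 + 1/(-122 + 117)) - 33) = ((¼ - 5*(-¼)) - 34)*((8 + 1/(-5)) - 33) = ((¼ + 5/4) - 34)*((8 - ⅕) - 33) = (3/2 - 34)*(39/5 - 33) = -65/2*(-126/5) = 819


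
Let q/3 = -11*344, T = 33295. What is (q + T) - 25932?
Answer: -3989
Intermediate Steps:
q = -11352 (q = 3*(-11*344) = 3*(-3784) = -11352)
(q + T) - 25932 = (-11352 + 33295) - 25932 = 21943 - 25932 = -3989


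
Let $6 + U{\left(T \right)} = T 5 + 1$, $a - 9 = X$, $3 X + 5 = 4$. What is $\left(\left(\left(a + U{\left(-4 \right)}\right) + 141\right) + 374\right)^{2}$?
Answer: $\frac{2238016}{9} \approx 2.4867 \cdot 10^{5}$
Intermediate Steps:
$X = - \frac{1}{3}$ ($X = - \frac{5}{3} + \frac{1}{3} \cdot 4 = - \frac{5}{3} + \frac{4}{3} = - \frac{1}{3} \approx -0.33333$)
$a = \frac{26}{3}$ ($a = 9 - \frac{1}{3} = \frac{26}{3} \approx 8.6667$)
$U{\left(T \right)} = -5 + 5 T$ ($U{\left(T \right)} = -6 + \left(T 5 + 1\right) = -6 + \left(5 T + 1\right) = -6 + \left(1 + 5 T\right) = -5 + 5 T$)
$\left(\left(\left(a + U{\left(-4 \right)}\right) + 141\right) + 374\right)^{2} = \left(\left(\left(\frac{26}{3} + \left(-5 + 5 \left(-4\right)\right)\right) + 141\right) + 374\right)^{2} = \left(\left(\left(\frac{26}{3} - 25\right) + 141\right) + 374\right)^{2} = \left(\left(- \frac{49}{3} + 141\right) + 374\right)^{2} = \left(\frac{374}{3} + 374\right)^{2} = \left(\frac{1496}{3}\right)^{2} = \frac{2238016}{9}$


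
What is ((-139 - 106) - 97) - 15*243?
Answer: -3987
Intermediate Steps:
((-139 - 106) - 97) - 15*243 = (-245 - 97) - 3645 = -342 - 3645 = -3987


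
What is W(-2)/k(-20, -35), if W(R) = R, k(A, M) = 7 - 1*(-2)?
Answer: -2/9 ≈ -0.22222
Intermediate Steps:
k(A, M) = 9 (k(A, M) = 7 + 2 = 9)
W(-2)/k(-20, -35) = -2/9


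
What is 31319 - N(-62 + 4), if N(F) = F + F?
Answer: 31435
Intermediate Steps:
N(F) = 2*F
31319 - N(-62 + 4) = 31319 - 2*(-62 + 4) = 31319 - 2*(-58) = 31319 - 1*(-116) = 31319 + 116 = 31435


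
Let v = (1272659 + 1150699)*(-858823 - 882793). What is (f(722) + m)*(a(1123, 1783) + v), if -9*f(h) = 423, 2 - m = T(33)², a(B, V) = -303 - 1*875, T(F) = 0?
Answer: 189925158046770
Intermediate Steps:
a(B, V) = -1178 (a(B, V) = -303 - 875 = -1178)
v = -4220559066528 (v = 2423358*(-1741616) = -4220559066528)
m = 2 (m = 2 - 1*0² = 2 - 1*0 = 2 + 0 = 2)
f(h) = -47 (f(h) = -⅑*423 = -47)
(f(722) + m)*(a(1123, 1783) + v) = (-47 + 2)*(-1178 - 4220559066528) = -45*(-4220559067706) = 189925158046770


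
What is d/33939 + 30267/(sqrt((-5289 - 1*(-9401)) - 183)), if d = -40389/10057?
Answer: -13463/113774841 + 30267*sqrt(3929)/3929 ≈ 482.87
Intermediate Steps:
d = -40389/10057 (d = -40389*1/10057 = -40389/10057 ≈ -4.0160)
d/33939 + 30267/(sqrt((-5289 - 1*(-9401)) - 183)) = -40389/10057/33939 + 30267/(sqrt((-5289 - 1*(-9401)) - 183)) = -40389/10057*1/33939 + 30267/(sqrt((-5289 + 9401) - 183)) = -13463/113774841 + 30267/(sqrt(4112 - 183)) = -13463/113774841 + 30267/(sqrt(3929)) = -13463/113774841 + 30267*(sqrt(3929)/3929) = -13463/113774841 + 30267*sqrt(3929)/3929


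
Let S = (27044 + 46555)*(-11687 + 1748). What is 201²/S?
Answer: -4489/81277829 ≈ -5.5230e-5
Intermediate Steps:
S = -731500461 (S = 73599*(-9939) = -731500461)
201²/S = 201²/(-731500461) = 40401*(-1/731500461) = -4489/81277829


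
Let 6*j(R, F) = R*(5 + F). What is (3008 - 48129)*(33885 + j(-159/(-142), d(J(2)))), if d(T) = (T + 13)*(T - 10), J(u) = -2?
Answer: -433911014689/284 ≈ -1.5279e+9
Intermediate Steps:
d(T) = (-10 + T)*(13 + T) (d(T) = (13 + T)*(-10 + T) = (-10 + T)*(13 + T))
j(R, F) = R*(5 + F)/6 (j(R, F) = (R*(5 + F))/6 = R*(5 + F)/6)
(3008 - 48129)*(33885 + j(-159/(-142), d(J(2)))) = (3008 - 48129)*(33885 + (-159/(-142))*(5 + (-130 + (-2)² + 3*(-2)))/6) = -45121*(33885 + (-159*(-1/142))*(5 + (-130 + 4 - 6))/6) = -45121*(33885 + (⅙)*(159/142)*(5 - 132)) = -45121*(33885 + (⅙)*(159/142)*(-127)) = -45121*(33885 - 6731/284) = -45121*9616609/284 = -433911014689/284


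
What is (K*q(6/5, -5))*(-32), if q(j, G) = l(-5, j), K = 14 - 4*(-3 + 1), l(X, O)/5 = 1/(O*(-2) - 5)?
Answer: 17600/37 ≈ 475.68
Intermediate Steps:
l(X, O) = 5/(-5 - 2*O) (l(X, O) = 5/(O*(-2) - 5) = 5/(-2*O - 5) = 5/(-5 - 2*O))
K = 22 (K = 14 - 4*(-2) = 14 + 8 = 22)
q(j, G) = -5/(5 + 2*j)
(K*q(6/5, -5))*(-32) = (22*(-5/(5 + 2*(6/5))))*(-32) = (22*(-5/(5 + 12/5)))*(-32) = (22*(-5/37/5))*(-32) = (22*(-5*5/37))*(-32) = (22*(-25/37))*(-32) = -550/37*(-32) = 17600/37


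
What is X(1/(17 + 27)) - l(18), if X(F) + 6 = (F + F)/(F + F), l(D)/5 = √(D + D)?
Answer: -35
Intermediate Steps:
l(D) = 5*√2*√D (l(D) = 5*√(D + D) = 5*√(2*D) = 5*(√2*√D) = 5*√2*√D)
X(F) = -5 (X(F) = -6 + (F + F)/(F + F) = -6 + (2*F)/((2*F)) = -6 + (2*F)*(1/(2*F)) = -6 + 1 = -5)
X(1/(17 + 27)) - l(18) = -5 - 5*√2*√18 = -5 - 5*√2*3*√2 = -5 - 1*30 = -5 - 30 = -35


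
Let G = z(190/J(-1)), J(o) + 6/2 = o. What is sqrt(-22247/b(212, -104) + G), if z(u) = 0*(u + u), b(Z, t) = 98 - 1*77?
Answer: I*sqrt(467187)/21 ≈ 32.548*I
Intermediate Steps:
b(Z, t) = 21 (b(Z, t) = 98 - 77 = 21)
J(o) = -3 + o
z(u) = 0 (z(u) = 0*(2*u) = 0)
G = 0
sqrt(-22247/b(212, -104) + G) = sqrt(-22247/21 + 0) = sqrt(-22247/21) = I*sqrt(467187)/21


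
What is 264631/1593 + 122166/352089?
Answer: 10374252733/62319753 ≈ 166.47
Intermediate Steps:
264631/1593 + 122166/352089 = 264631*(1/1593) + 122166*(1/352089) = 264631/1593 + 13574/39121 = 10374252733/62319753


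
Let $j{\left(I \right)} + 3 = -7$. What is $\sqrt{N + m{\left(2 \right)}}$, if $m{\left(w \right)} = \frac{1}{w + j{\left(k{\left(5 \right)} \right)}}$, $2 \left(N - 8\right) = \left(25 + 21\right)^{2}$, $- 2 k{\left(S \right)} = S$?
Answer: $\frac{\sqrt{17054}}{4} \approx 32.648$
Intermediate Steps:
$k{\left(S \right)} = - \frac{S}{2}$
$N = 1066$ ($N = 8 + \frac{\left(25 + 21\right)^{2}}{2} = 8 + \frac{46^{2}}{2} = 8 + \frac{1}{2} \cdot 2116 = 8 + 1058 = 1066$)
$j{\left(I \right)} = -10$ ($j{\left(I \right)} = -3 - 7 = -10$)
$m{\left(w \right)} = \frac{1}{-10 + w}$ ($m{\left(w \right)} = \frac{1}{w - 10} = \frac{1}{-10 + w}$)
$\sqrt{N + m{\left(2 \right)}} = \sqrt{1066 + \frac{1}{-10 + 2}} = \sqrt{1066 + \frac{1}{-8}} = \sqrt{1066 - \frac{1}{8}} = \sqrt{\frac{8527}{8}} = \frac{\sqrt{17054}}{4}$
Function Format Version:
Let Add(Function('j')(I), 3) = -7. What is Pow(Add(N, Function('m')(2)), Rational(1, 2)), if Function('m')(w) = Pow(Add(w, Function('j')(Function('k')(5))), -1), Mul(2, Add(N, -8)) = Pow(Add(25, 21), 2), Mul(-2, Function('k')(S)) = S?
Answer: Mul(Rational(1, 4), Pow(17054, Rational(1, 2))) ≈ 32.648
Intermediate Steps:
Function('k')(S) = Mul(Rational(-1, 2), S)
N = 1066 (N = Add(8, Mul(Rational(1, 2), Pow(Add(25, 21), 2))) = Add(8, Mul(Rational(1, 2), Pow(46, 2))) = Add(8, Mul(Rational(1, 2), 2116)) = Add(8, 1058) = 1066)
Function('j')(I) = -10 (Function('j')(I) = Add(-3, -7) = -10)
Function('m')(w) = Pow(Add(-10, w), -1) (Function('m')(w) = Pow(Add(w, -10), -1) = Pow(Add(-10, w), -1))
Pow(Add(N, Function('m')(2)), Rational(1, 2)) = Pow(Add(1066, Pow(Add(-10, 2), -1)), Rational(1, 2)) = Pow(Add(1066, Pow(-8, -1)), Rational(1, 2)) = Pow(Add(1066, Rational(-1, 8)), Rational(1, 2)) = Pow(Rational(8527, 8), Rational(1, 2)) = Mul(Rational(1, 4), Pow(17054, Rational(1, 2)))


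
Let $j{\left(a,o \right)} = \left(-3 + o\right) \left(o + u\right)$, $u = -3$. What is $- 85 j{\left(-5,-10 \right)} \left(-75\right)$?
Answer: $1077375$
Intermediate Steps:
$j{\left(a,o \right)} = \left(-3 + o\right)^{2}$ ($j{\left(a,o \right)} = \left(-3 + o\right) \left(o - 3\right) = \left(-3 + o\right) \left(-3 + o\right) = \left(-3 + o\right)^{2}$)
$- 85 j{\left(-5,-10 \right)} \left(-75\right) = - 85 \left(9 + \left(-10\right)^{2} - -60\right) \left(-75\right) = - 85 \left(9 + 100 + 60\right) \left(-75\right) = \left(-85\right) 169 \left(-75\right) = \left(-14365\right) \left(-75\right) = 1077375$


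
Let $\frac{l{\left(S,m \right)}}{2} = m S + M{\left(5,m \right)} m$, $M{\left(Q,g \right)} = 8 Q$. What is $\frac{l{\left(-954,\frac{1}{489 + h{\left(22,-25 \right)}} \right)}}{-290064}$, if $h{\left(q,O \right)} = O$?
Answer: $\frac{457}{33647424} \approx 1.3582 \cdot 10^{-5}$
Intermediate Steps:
$l{\left(S,m \right)} = 80 m + 2 S m$ ($l{\left(S,m \right)} = 2 \left(m S + 8 \cdot 5 m\right) = 2 \left(S m + 40 m\right) = 2 \left(40 m + S m\right) = 80 m + 2 S m$)
$\frac{l{\left(-954,\frac{1}{489 + h{\left(22,-25 \right)}} \right)}}{-290064} = \frac{2 \frac{1}{489 - 25} \left(40 - 954\right)}{-290064} = 2 \cdot \frac{1}{464} \left(-914\right) \left(- \frac{1}{290064}\right) = \left(- \frac{457}{116}\right) \left(- \frac{1}{290064}\right) = \frac{457}{33647424}$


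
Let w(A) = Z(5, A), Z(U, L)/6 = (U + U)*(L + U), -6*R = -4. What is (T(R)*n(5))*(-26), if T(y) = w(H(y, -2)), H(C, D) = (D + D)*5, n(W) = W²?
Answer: 585000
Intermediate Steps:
R = ⅔ (R = -⅙*(-4) = ⅔ ≈ 0.66667)
H(C, D) = 10*D (H(C, D) = (2*D)*5 = 10*D)
Z(U, L) = 12*U*(L + U) (Z(U, L) = 6*((U + U)*(L + U)) = 6*((2*U)*(L + U)) = 6*(2*U*(L + U)) = 12*U*(L + U))
w(A) = 300 + 60*A (w(A) = 12*5*(A + 5) = 12*5*(5 + A) = 300 + 60*A)
T(y) = -900 (T(y) = 300 + 60*(10*(-2)) = 300 + 60*(-20) = 300 - 1200 = -900)
(T(R)*n(5))*(-26) = -900*5²*(-26) = -900*25*(-26) = -22500*(-26) = 585000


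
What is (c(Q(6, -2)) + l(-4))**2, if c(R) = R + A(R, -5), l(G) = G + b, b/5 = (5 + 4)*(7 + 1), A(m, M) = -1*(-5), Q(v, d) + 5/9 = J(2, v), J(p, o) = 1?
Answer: 10582009/81 ≈ 1.3064e+5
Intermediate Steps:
Q(v, d) = 4/9 (Q(v, d) = -5/9 + 1 = 4/9)
A(m, M) = 5
b = 360 (b = 5*((5 + 4)*(7 + 1)) = 5*(9*8) = 5*72 = 360)
l(G) = 360 + G (l(G) = G + 360 = 360 + G)
c(R) = 5 + R (c(R) = R + 5 = 5 + R)
(c(Q(6, -2)) + l(-4))**2 = ((5 + 4/9) + (360 - 4))**2 = (49/9 + 356)**2 = (3253/9)**2 = 10582009/81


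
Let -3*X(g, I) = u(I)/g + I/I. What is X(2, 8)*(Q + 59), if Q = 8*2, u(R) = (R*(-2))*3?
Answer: 575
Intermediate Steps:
u(R) = -6*R (u(R) = -2*R*3 = -6*R)
X(g, I) = -⅓ + 2*I/g (X(g, I) = -((-6*I)/g + I/I)/3 = -(-6*I/g + 1)/3 = -(1 - 6*I/g)/3 = -⅓ + 2*I/g)
Q = 16
X(2, 8)*(Q + 59) = ((⅓)*(-1*2 + 6*8)/2)*(16 + 59) = ((⅓)*(½)*(-2 + 48))*75 = ((⅓)*(½)*46)*75 = (23/3)*75 = 575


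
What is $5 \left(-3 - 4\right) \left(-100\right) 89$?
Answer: $311500$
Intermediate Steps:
$5 \left(-3 - 4\right) \left(-100\right) 89 = 5 \left(-7\right) \left(-100\right) 89 = \left(-35\right) \left(-100\right) 89 = 3500 \cdot 89 = 311500$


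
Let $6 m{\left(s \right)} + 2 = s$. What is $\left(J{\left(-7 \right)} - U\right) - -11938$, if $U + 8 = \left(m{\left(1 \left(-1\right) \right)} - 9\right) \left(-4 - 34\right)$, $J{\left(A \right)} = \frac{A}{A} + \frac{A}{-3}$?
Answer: $\frac{34765}{3} \approx 11588.0$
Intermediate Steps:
$m{\left(s \right)} = - \frac{1}{3} + \frac{s}{6}$
$J{\left(A \right)} = 1 - \frac{A}{3}$ ($J{\left(A \right)} = 1 + A \left(- \frac{1}{3}\right) = 1 - \frac{A}{3}$)
$U = 353$ ($U = -8 + \left(\left(- \frac{1}{3} + \frac{1 \left(-1\right)}{6}\right) - 9\right) \left(-4 - 34\right) = -8 + \left(\left(- \frac{1}{3} + \frac{1}{6} \left(-1\right)\right) - 9\right) \left(-38\right) = -8 + \left(\left(- \frac{1}{3} - \frac{1}{6}\right) - 9\right) \left(-38\right) = -8 + \left(- \frac{1}{2} - 9\right) \left(-38\right) = -8 - -361 = -8 + 361 = 353$)
$\left(J{\left(-7 \right)} - U\right) - -11938 = \left(\left(1 - - \frac{7}{3}\right) - 353\right) - -11938 = \left(\left(1 + \frac{7}{3}\right) - 353\right) + 11938 = \left(\frac{10}{3} - 353\right) + 11938 = - \frac{1049}{3} + 11938 = \frac{34765}{3}$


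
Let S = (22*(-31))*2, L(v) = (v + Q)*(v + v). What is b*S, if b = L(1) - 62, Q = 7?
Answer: 62744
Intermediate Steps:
L(v) = 2*v*(7 + v) (L(v) = (v + 7)*(v + v) = (7 + v)*(2*v) = 2*v*(7 + v))
S = -1364 (S = -682*2 = -1364)
b = -46 (b = 2*1*(7 + 1) - 62 = 2*1*8 - 62 = 16 - 62 = -46)
b*S = -46*(-1364) = 62744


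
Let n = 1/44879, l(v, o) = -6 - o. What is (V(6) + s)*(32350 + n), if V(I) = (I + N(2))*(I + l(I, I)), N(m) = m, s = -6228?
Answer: -9111720545676/44879 ≈ -2.0303e+8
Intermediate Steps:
V(I) = -12 - 6*I (V(I) = (I + 2)*(I + (-6 - I)) = (2 + I)*(-6) = -12 - 6*I)
n = 1/44879 ≈ 2.2282e-5
(V(6) + s)*(32350 + n) = ((-12 - 6*6) - 6228)*(32350 + 1/44879) = ((-12 - 36) - 6228)*(1451835651/44879) = (-48 - 6228)*(1451835651/44879) = -6276*1451835651/44879 = -9111720545676/44879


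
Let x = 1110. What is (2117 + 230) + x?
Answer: 3457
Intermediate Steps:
(2117 + 230) + x = (2117 + 230) + 1110 = 2347 + 1110 = 3457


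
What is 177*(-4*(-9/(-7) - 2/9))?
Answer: -15812/21 ≈ -752.95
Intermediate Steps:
177*(-4*(-9/(-7) - 2/9)) = 177*(-4*(-9*(-1/7) - 2*1/9)) = 177*(-4*(9/7 - 2/9)) = 177*(-4*67/63) = 177*(-268/63) = -15812/21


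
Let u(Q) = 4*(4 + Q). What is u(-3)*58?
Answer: 232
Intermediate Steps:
u(Q) = 16 + 4*Q
u(-3)*58 = (16 + 4*(-3))*58 = (16 - 12)*58 = 4*58 = 232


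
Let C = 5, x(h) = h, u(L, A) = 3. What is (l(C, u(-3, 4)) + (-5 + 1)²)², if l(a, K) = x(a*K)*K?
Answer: 3721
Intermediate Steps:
l(a, K) = a*K² (l(a, K) = (a*K)*K = (K*a)*K = a*K²)
(l(C, u(-3, 4)) + (-5 + 1)²)² = (5*3² + (-5 + 1)²)² = (5*9 + (-4)²)² = (45 + 16)² = 61² = 3721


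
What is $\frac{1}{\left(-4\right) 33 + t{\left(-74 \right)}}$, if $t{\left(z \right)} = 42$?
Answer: $- \frac{1}{90} \approx -0.011111$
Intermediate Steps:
$\frac{1}{\left(-4\right) 33 + t{\left(-74 \right)}} = \frac{1}{\left(-4\right) 33 + 42} = \frac{1}{-132 + 42} = \frac{1}{-90} = - \frac{1}{90}$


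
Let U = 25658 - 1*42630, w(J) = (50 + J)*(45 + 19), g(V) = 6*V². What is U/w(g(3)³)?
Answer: -4243/2520224 ≈ -0.0016836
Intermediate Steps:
w(J) = 3200 + 64*J (w(J) = (50 + J)*64 = 3200 + 64*J)
U = -16972 (U = 25658 - 42630 = -16972)
U/w(g(3)³) = -16972/(3200 + 64*(6*3²)³) = -16972/(3200 + 64*(6*9)³) = -16972/(3200 + 64*54³) = -16972/(3200 + 64*157464) = -16972/(3200 + 10077696) = -16972/10080896 = -16972*1/10080896 = -4243/2520224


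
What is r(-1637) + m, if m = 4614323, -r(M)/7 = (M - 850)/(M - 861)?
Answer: 11526561445/2498 ≈ 4.6143e+6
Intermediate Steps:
r(M) = -7*(-850 + M)/(-861 + M) (r(M) = -7*(M - 850)/(M - 861) = -7*(-850 + M)/(-861 + M))
r(-1637) + m = 7*(850 - 1*(-1637))/(-861 - 1637) + 4614323 = 7*(850 + 1637)/(-2498) + 4614323 = 7*(-1/2498)*2487 + 4614323 = -17409/2498 + 4614323 = 11526561445/2498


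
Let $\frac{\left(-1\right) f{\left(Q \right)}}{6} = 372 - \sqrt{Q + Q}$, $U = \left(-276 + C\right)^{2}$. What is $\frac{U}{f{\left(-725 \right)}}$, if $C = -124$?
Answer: $- \frac{4960000}{69917} - \frac{200000 i \sqrt{58}}{209751} \approx -70.941 - 7.2617 i$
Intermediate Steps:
$U = 160000$ ($U = \left(-276 - 124\right)^{2} = \left(-400\right)^{2} = 160000$)
$f{\left(Q \right)} = -2232 + 6 \sqrt{2} \sqrt{Q}$ ($f{\left(Q \right)} = - 6 \left(372 - \sqrt{Q + Q}\right) = - 6 \left(372 - \sqrt{2 Q}\right) = - 6 \left(372 - \sqrt{2} \sqrt{Q}\right) = -2232 + 6 \sqrt{2} \sqrt{Q}$)
$\frac{U}{f{\left(-725 \right)}} = \frac{160000}{-2232 + 6 \sqrt{2} \sqrt{-725}} = \frac{160000}{-2232 + 6 \sqrt{2} \cdot 5 i \sqrt{29}} = \frac{160000}{-2232 + 30 i \sqrt{58}}$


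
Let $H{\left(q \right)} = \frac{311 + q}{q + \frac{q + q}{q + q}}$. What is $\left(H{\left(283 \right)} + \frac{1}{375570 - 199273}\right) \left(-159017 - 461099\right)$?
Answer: $- \frac{16234745710358}{12517087} \approx -1.297 \cdot 10^{6}$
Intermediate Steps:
$H{\left(q \right)} = \frac{311 + q}{1 + q}$ ($H{\left(q \right)} = \frac{311 + q}{q + \frac{2 q}{2 q}} = \frac{311 + q}{q + 2 q \frac{1}{2 q}} = \frac{311 + q}{q + 1} = \frac{311 + q}{1 + q}$)
$\left(H{\left(283 \right)} + \frac{1}{375570 - 199273}\right) \left(-159017 - 461099\right) = \left(\frac{311 + 283}{1 + 283} + \frac{1}{375570 - 199273}\right) \left(-159017 - 461099\right) = \left(\frac{1}{284} \cdot 594 + \frac{1}{176297}\right) \left(-620116\right) = \left(\frac{297}{142} + \frac{1}{176297}\right) \left(-620116\right) = \frac{52360351}{25034174} \left(-620116\right) = - \frac{16234745710358}{12517087}$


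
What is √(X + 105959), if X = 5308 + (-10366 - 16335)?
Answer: √84566 ≈ 290.80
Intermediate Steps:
X = -21393 (X = 5308 - 26701 = -21393)
√(X + 105959) = √(-21393 + 105959) = √84566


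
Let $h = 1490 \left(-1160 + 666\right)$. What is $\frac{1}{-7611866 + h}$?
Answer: $- \frac{1}{8347926} \approx -1.1979 \cdot 10^{-7}$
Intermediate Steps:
$h = -736060$ ($h = 1490 \left(-494\right) = -736060$)
$\frac{1}{-7611866 + h} = \frac{1}{-7611866 - 736060} = \frac{1}{-8347926} = - \frac{1}{8347926}$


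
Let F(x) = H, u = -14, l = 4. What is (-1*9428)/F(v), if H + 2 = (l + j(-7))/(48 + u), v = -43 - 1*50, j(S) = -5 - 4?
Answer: 320552/73 ≈ 4391.1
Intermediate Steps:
j(S) = -9
v = -93 (v = -43 - 50 = -93)
H = -73/34 (H = -2 + (4 - 9)/(48 - 14) = -2 - 5/34 = -73/34 ≈ -2.1471)
F(x) = -73/34
(-1*9428)/F(v) = (-1*9428)/(-73/34) = -9428*(-34/73) = 320552/73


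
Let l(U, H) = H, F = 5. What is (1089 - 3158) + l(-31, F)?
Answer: -2064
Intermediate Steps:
(1089 - 3158) + l(-31, F) = (1089 - 3158) + 5 = -2069 + 5 = -2064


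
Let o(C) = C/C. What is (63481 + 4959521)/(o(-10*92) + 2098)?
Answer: 5023002/2099 ≈ 2393.0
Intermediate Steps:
o(C) = 1
(63481 + 4959521)/(o(-10*92) + 2098) = (63481 + 4959521)/(1 + 2098) = 5023002/2099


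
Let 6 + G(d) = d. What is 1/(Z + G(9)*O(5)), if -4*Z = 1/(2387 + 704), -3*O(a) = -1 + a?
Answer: -12364/49457 ≈ -0.24999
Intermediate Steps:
O(a) = ⅓ - a/3 (O(a) = -(-1 + a)/3 = ⅓ - a/3)
G(d) = -6 + d
Z = -1/12364 (Z = -1/(4*(2387 + 704)) = -¼/3091 = -¼*1/3091 = -1/12364 ≈ -8.0880e-5)
1/(Z + G(9)*O(5)) = 1/(-1/12364 + (-6 + 9)*(⅓ - ⅓*5)) = 1/(-1/12364 + 3*(⅓ - 5/3)) = 1/(-1/12364 + 3*(-4/3)) = 1/(-1/12364 - 4) = 1/(-49457/12364) = -12364/49457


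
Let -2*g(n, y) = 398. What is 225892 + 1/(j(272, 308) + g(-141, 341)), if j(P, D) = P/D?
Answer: 3445982383/15255 ≈ 2.2589e+5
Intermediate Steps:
g(n, y) = -199 (g(n, y) = -1/2*398 = -199)
225892 + 1/(j(272, 308) + g(-141, 341)) = 225892 + 1/(272/308 - 199) = 225892 + 1/(272*(1/308) - 199) = 225892 + 1/(68/77 - 199) = 225892 + 1/(-15255/77) = 225892 - 77/15255 = 3445982383/15255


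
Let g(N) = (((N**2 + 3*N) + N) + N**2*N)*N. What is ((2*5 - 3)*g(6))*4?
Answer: 46368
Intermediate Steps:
g(N) = N*(N**2 + N**3 + 4*N) (g(N) = ((N**2 + 4*N) + N**3)*N = (N**2 + N**3 + 4*N)*N = N*(N**2 + N**3 + 4*N))
((2*5 - 3)*g(6))*4 = ((2*5 - 3)*(6**2*(4 + 6 + 6**2)))*4 = ((10 - 3)*(36*(4 + 6 + 36)))*4 = (7*(36*46))*4 = (7*1656)*4 = 11592*4 = 46368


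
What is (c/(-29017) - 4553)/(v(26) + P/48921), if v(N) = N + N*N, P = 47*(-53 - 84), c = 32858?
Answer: -6464776057539/996330700751 ≈ -6.4886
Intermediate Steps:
P = -6439 (P = 47*(-137) = -6439)
v(N) = N + N**2
(c/(-29017) - 4553)/(v(26) + P/48921) = (32858/(-29017) - 4553)/(26*(1 + 26) - 6439/48921) = (32858*(-1/29017) - 4553)/(26*27 - 6439*1/48921) = (-32858/29017 - 4553)/(702 - 6439/48921) = -132147259/(29017*34336103/48921) = -132147259/29017*48921/34336103 = -6464776057539/996330700751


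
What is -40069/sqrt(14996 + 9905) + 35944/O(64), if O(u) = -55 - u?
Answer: -35944/119 - 40069*sqrt(24901)/24901 ≈ -555.97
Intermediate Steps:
-40069/sqrt(14996 + 9905) + 35944/O(64) = -40069/sqrt(14996 + 9905) + 35944/(-55 - 1*64) = -40069*sqrt(24901)/24901 + 35944/(-55 - 64) = -40069*sqrt(24901)/24901 + 35944/(-119) = -40069*sqrt(24901)/24901 + 35944*(-1/119) = -40069*sqrt(24901)/24901 - 35944/119 = -35944/119 - 40069*sqrt(24901)/24901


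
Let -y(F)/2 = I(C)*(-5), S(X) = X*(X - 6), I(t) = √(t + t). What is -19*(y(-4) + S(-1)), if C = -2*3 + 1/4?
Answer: -133 - 95*I*√46 ≈ -133.0 - 644.32*I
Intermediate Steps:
C = -23/4 (C = -6 + ¼ = -23/4 ≈ -5.7500)
I(t) = √2*√t (I(t) = √(2*t) = √2*√t)
S(X) = X*(-6 + X)
y(F) = 5*I*√46 (y(F) = -2*√2*√(-23/4)*(-5) = -2*√2*(I*√23/2)*(-5) = -2*I*√46/2*(-5) = -(-5)*I*√46 = 5*I*√46)
-19*(y(-4) + S(-1)) = -19*(5*I*√46 - (-6 - 1)) = -19*(5*I*√46 - 1*(-7)) = -19*(5*I*√46 + 7) = -19*(7 + 5*I*√46) = -133 - 95*I*√46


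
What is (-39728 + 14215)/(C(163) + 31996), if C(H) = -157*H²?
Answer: 823/133527 ≈ 0.0061635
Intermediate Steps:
(-39728 + 14215)/(C(163) + 31996) = (-39728 + 14215)/(-157*163² + 31996) = -25513/(-157*26569 + 31996) = -25513/(-4171333 + 31996) = -25513/(-4139337) = -25513*(-1/4139337) = 823/133527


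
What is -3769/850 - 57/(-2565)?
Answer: -33751/7650 ≈ -4.4119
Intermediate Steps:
-3769/850 - 57/(-2565) = -3769*1/850 - 57*(-1/2565) = -3769/850 + 1/45 = -33751/7650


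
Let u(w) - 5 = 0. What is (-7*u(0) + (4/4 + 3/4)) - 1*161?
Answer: -777/4 ≈ -194.25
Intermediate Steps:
u(w) = 5 (u(w) = 5 + 0 = 5)
(-7*u(0) + (4/4 + 3/4)) - 1*161 = (-7*5 + (4/4 + 3/4)) - 1*161 = (-35 + (4*(¼) + 3*(¼))) - 161 = (-35 + (1 + ¾)) - 161 = (-35 + 7/4) - 161 = -133/4 - 161 = -777/4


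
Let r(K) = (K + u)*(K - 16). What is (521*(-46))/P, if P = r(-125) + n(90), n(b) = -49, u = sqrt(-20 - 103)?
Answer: -421226416/311361139 - 3379206*I*sqrt(123)/311361139 ≈ -1.3529 - 0.12037*I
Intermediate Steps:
u = I*sqrt(123) (u = sqrt(-123) = I*sqrt(123) ≈ 11.091*I)
r(K) = (-16 + K)*(K + I*sqrt(123)) (r(K) = (K + I*sqrt(123))*(K - 16) = (K + I*sqrt(123))*(-16 + K) = (-16 + K)*(K + I*sqrt(123)))
P = 17576 - 141*I*sqrt(123) (P = ((-125)**2 - 16*(-125) - 16*I*sqrt(123) + I*(-125)*sqrt(123)) - 49 = (15625 + 2000 - 16*I*sqrt(123) - 125*I*sqrt(123)) - 49 = (17625 - 141*I*sqrt(123)) - 49 = 17576 - 141*I*sqrt(123) ≈ 17576.0 - 1563.8*I)
(521*(-46))/P = (521*(-46))/(17576 - 141*I*sqrt(123)) = -23966/(17576 - 141*I*sqrt(123))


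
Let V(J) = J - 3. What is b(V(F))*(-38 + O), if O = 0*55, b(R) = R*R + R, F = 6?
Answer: -456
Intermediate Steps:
V(J) = -3 + J
b(R) = R + R² (b(R) = R² + R = R + R²)
O = 0
b(V(F))*(-38 + O) = ((-3 + 6)*(1 + (-3 + 6)))*(-38 + 0) = (3*(1 + 3))*(-38) = (3*4)*(-38) = 12*(-38) = -456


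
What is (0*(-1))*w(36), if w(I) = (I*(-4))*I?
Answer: 0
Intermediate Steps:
w(I) = -4*I² (w(I) = (-4*I)*I = -4*I²)
(0*(-1))*w(36) = (0*(-1))*(-4*36²) = 0*(-4*1296) = 0*(-5184) = 0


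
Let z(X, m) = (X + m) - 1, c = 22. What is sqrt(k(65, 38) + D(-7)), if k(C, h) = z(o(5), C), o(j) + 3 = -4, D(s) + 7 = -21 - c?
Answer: sqrt(7) ≈ 2.6458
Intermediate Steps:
D(s) = -50 (D(s) = -7 + (-21 - 1*22) = -7 + (-21 - 22) = -7 - 43 = -50)
o(j) = -7 (o(j) = -3 - 4 = -7)
z(X, m) = -1 + X + m
k(C, h) = -8 + C (k(C, h) = -1 - 7 + C = -8 + C)
sqrt(k(65, 38) + D(-7)) = sqrt((-8 + 65) - 50) = sqrt(57 - 50) = sqrt(7)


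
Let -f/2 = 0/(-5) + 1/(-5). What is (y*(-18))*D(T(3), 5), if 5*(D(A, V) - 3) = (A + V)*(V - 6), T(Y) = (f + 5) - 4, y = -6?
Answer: 4644/25 ≈ 185.76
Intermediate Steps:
f = 2/5 (f = -2*(0/(-5) + 1/(-5)) = -2*(0*(-1/5) + 1*(-1/5)) = -2*(0 - 1/5) = -2*(-1/5) = 2/5 ≈ 0.40000)
T(Y) = 7/5 (T(Y) = (2/5 + 5) - 4 = 27/5 - 4 = 7/5)
D(A, V) = 3 + (-6 + V)*(A + V)/5 (D(A, V) = 3 + ((A + V)*(V - 6))/5 = 3 + ((A + V)*(-6 + V))/5 = 3 + ((-6 + V)*(A + V))/5 = 3 + (-6 + V)*(A + V)/5)
(y*(-18))*D(T(3), 5) = (-6*(-18))*(3 - 6/5*7/5 - 6/5*5 + (1/5)*5**2 + (1/5)*(7/5)*5) = 108*(3 - 42/25 - 6 + (1/5)*25 + 7/5) = 108*(3 - 42/25 - 6 + 5 + 7/5) = 108*(43/25) = 4644/25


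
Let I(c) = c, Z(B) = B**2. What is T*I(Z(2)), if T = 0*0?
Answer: 0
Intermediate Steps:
T = 0
T*I(Z(2)) = 0*2**2 = 0*4 = 0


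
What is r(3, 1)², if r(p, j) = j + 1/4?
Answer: 25/16 ≈ 1.5625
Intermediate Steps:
r(p, j) = ¼ + j (r(p, j) = j + ¼ = ¼ + j)
r(3, 1)² = (¼ + 1)² = (5/4)² = 25/16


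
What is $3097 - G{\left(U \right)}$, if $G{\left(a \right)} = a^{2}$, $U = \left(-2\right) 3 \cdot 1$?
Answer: $3061$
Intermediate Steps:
$U = -6$ ($U = \left(-6\right) 1 = -6$)
$3097 - G{\left(U \right)} = 3097 - \left(-6\right)^{2} = 3097 - 36 = 3061$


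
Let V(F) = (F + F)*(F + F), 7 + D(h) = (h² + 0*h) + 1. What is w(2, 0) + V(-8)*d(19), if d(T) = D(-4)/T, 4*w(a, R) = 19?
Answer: 10601/76 ≈ 139.49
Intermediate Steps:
D(h) = -6 + h² (D(h) = -7 + ((h² + 0*h) + 1) = -7 + ((h² + 0) + 1) = -7 + (h² + 1) = -7 + (1 + h²) = -6 + h²)
w(a, R) = 19/4 (w(a, R) = (¼)*19 = 19/4)
V(F) = 4*F² (V(F) = (2*F)*(2*F) = 4*F²)
d(T) = 10/T (d(T) = (-6 + (-4)²)/T = (-6 + 16)/T = 10/T)
w(2, 0) + V(-8)*d(19) = 19/4 + (4*(-8)²)*(10/19) = 19/4 + (4*64)*(10*(1/19)) = 19/4 + 256*(10/19) = 19/4 + 2560/19 = 10601/76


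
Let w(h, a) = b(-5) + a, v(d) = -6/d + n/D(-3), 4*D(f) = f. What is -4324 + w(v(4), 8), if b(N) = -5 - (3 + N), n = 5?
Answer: -4319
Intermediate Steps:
D(f) = f/4
b(N) = -8 - N (b(N) = -5 + (-3 - N) = -8 - N)
v(d) = -20/3 - 6/d (v(d) = -6/d + 5/(((¼)*(-3))) = -6/d + 5/(-¾) = -6/d + 5*(-4/3) = -6/d - 20/3 = -20/3 - 6/d)
w(h, a) = -3 + a (w(h, a) = (-8 - 1*(-5)) + a = (-8 + 5) + a = -3 + a)
-4324 + w(v(4), 8) = -4324 + (-3 + 8) = -4324 + 5 = -4319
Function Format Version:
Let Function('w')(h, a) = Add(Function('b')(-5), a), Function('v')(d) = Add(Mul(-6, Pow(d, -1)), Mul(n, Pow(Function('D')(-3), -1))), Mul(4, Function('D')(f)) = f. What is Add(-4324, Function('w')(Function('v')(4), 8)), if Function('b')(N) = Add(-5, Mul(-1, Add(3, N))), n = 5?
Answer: -4319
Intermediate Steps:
Function('D')(f) = Mul(Rational(1, 4), f)
Function('b')(N) = Add(-8, Mul(-1, N)) (Function('b')(N) = Add(-5, Add(-3, Mul(-1, N))) = Add(-8, Mul(-1, N)))
Function('v')(d) = Add(Rational(-20, 3), Mul(-6, Pow(d, -1))) (Function('v')(d) = Add(Mul(-6, Pow(d, -1)), Mul(5, Pow(Mul(Rational(1, 4), -3), -1))) = Add(Mul(-6, Pow(d, -1)), Mul(5, Pow(Rational(-3, 4), -1))) = Add(Mul(-6, Pow(d, -1)), Mul(5, Rational(-4, 3))) = Add(Mul(-6, Pow(d, -1)), Rational(-20, 3)) = Add(Rational(-20, 3), Mul(-6, Pow(d, -1))))
Function('w')(h, a) = Add(-3, a) (Function('w')(h, a) = Add(Add(-8, Mul(-1, -5)), a) = Add(Add(-8, 5), a) = Add(-3, a))
Add(-4324, Function('w')(Function('v')(4), 8)) = Add(-4324, Add(-3, 8)) = Add(-4324, 5) = -4319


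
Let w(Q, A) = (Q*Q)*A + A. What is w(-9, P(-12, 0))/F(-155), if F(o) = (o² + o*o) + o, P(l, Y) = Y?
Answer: 0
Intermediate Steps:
w(Q, A) = A + A*Q² (w(Q, A) = Q²*A + A = A*Q² + A = A + A*Q²)
F(o) = o + 2*o² (F(o) = (o² + o²) + o = 2*o² + o = o + 2*o²)
w(-9, P(-12, 0))/F(-155) = (0*(1 + (-9)²))/((-155*(1 + 2*(-155)))) = (0*(1 + 81))/((-155*(1 - 310))) = (0*82)/((-155*(-309))) = 0/47895 = 0*(1/47895) = 0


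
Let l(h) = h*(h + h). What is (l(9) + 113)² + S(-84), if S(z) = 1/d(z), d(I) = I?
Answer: 6352499/84 ≈ 75625.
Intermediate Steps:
S(z) = 1/z
l(h) = 2*h² (l(h) = h*(2*h) = 2*h²)
(l(9) + 113)² + S(-84) = (2*9² + 113)² + 1/(-84) = (2*81 + 113)² - 1/84 = (162 + 113)² - 1/84 = 275² - 1/84 = 75625 - 1/84 = 6352499/84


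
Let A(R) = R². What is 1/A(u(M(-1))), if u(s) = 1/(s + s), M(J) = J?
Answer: 4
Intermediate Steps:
u(s) = 1/(2*s)
1/A(u(M(-1))) = 1/(((½)/(-1))²) = 1/(((½)*(-1))²) = 1/((-½)²) = 1/(¼) = 4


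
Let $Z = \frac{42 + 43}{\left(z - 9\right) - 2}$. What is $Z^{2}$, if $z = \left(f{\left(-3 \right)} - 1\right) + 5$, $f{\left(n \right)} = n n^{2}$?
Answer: $\frac{25}{4} \approx 6.25$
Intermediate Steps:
$f{\left(n \right)} = n^{3}$
$z = -23$ ($z = \left(\left(-3\right)^{3} - 1\right) + 5 = \left(-27 - 1\right) + 5 = -28 + 5 = -23$)
$Z = - \frac{5}{2}$ ($Z = \frac{42 + 43}{\left(-23 - 9\right) - 2} = \frac{85}{\left(-23 - 9\right) - 2} = \frac{85}{-32 - 2} = \frac{85}{-34} = 85 \left(- \frac{1}{34}\right) = - \frac{5}{2} \approx -2.5$)
$Z^{2} = \left(- \frac{5}{2}\right)^{2} = \frac{25}{4}$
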